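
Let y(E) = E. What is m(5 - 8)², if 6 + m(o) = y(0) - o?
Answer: 9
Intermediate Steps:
m(o) = -6 - o (m(o) = -6 + (0 - o) = -6 - o)
m(5 - 8)² = (-6 - (5 - 8))² = (-6 - 1*(-3))² = (-6 + 3)² = (-3)² = 9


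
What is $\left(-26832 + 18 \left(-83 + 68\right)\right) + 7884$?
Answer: $-19218$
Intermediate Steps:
$\left(-26832 + 18 \left(-83 + 68\right)\right) + 7884 = \left(-26832 + 18 \left(-15\right)\right) + 7884 = \left(-26832 - 270\right) + 7884 = -27102 + 7884 = -19218$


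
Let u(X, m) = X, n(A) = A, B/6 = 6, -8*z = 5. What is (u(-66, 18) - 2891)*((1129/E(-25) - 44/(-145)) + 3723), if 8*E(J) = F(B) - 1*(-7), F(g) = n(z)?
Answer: -112398376193/7395 ≈ -1.5199e+7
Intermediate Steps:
z = -5/8 (z = -⅛*5 = -5/8 ≈ -0.62500)
B = 36 (B = 6*6 = 36)
F(g) = -5/8
E(J) = 51/64 (E(J) = (-5/8 - 1*(-7))/8 = (-5/8 + 7)/8 = (⅛)*(51/8) = 51/64)
(u(-66, 18) - 2891)*((1129/E(-25) - 44/(-145)) + 3723) = (-66 - 2891)*((1129/(51/64) - 44/(-145)) + 3723) = -2957*((1129*(64/51) - 44*(-1/145)) + 3723) = -2957*((72256/51 + 44/145) + 3723) = -2957*(10479364/7395 + 3723) = -2957*38010949/7395 = -112398376193/7395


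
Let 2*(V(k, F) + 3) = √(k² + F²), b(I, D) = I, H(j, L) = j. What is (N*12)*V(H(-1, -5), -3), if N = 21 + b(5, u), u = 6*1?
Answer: -936 + 156*√10 ≈ -442.68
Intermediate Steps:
u = 6
N = 26 (N = 21 + 5 = 26)
V(k, F) = -3 + √(F² + k²)/2 (V(k, F) = -3 + √(k² + F²)/2 = -3 + √(F² + k²)/2)
(N*12)*V(H(-1, -5), -3) = (26*12)*(-3 + √((-3)² + (-1)²)/2) = 312*(-3 + √(9 + 1)/2) = 312*(-3 + √10/2) = -936 + 156*√10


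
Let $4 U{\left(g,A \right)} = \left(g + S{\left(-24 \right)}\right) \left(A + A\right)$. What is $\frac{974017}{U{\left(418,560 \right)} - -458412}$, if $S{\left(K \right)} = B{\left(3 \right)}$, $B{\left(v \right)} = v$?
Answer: $\frac{974017}{576292} \approx 1.6901$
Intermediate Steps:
$S{\left(K \right)} = 3$
$U{\left(g,A \right)} = \frac{A \left(3 + g\right)}{2}$ ($U{\left(g,A \right)} = \frac{\left(g + 3\right) \left(A + A\right)}{4} = \frac{\left(3 + g\right) 2 A}{4} = \frac{2 A \left(3 + g\right)}{4} = \frac{A \left(3 + g\right)}{2}$)
$\frac{974017}{U{\left(418,560 \right)} - -458412} = \frac{974017}{\frac{1}{2} \cdot 560 \left(3 + 418\right) - -458412} = \frac{974017}{\frac{1}{2} \cdot 560 \cdot 421 + 458412} = \frac{974017}{117880 + 458412} = \frac{974017}{576292}$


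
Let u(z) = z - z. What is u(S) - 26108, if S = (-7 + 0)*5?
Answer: -26108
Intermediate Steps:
S = -35 (S = -7*5 = -35)
u(z) = 0
u(S) - 26108 = 0 - 26108 = -26108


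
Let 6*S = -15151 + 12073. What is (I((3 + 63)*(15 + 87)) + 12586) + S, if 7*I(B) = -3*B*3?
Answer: 23923/7 ≈ 3417.6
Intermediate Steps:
S = -513 (S = (-15151 + 12073)/6 = (⅙)*(-3078) = -513)
I(B) = -9*B/7 (I(B) = (-3*B*3)/7 = (-9*B)/7 = -9*B/7)
(I((3 + 63)*(15 + 87)) + 12586) + S = (-9*(3 + 63)*(15 + 87)/7 + 12586) - 513 = (-594*102/7 + 12586) - 513 = (-9/7*6732 + 12586) - 513 = (-60588/7 + 12586) - 513 = 27514/7 - 513 = 23923/7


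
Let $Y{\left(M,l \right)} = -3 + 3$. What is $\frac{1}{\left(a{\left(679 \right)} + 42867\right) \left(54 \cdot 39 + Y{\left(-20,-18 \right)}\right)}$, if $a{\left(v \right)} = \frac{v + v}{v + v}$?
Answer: $\frac{1}{90280008} \approx 1.1077 \cdot 10^{-8}$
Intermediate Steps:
$a{\left(v \right)} = 1$ ($a{\left(v \right)} = \frac{2 v}{2 v} = 2 v \frac{1}{2 v} = 1$)
$Y{\left(M,l \right)} = 0$
$\frac{1}{\left(a{\left(679 \right)} + 42867\right) \left(54 \cdot 39 + Y{\left(-20,-18 \right)}\right)} = \frac{1}{\left(1 + 42867\right) \left(54 \cdot 39 + 0\right)} = \frac{1}{42868 \left(2106 + 0\right)} = \frac{1}{42868 \cdot 2106} = \frac{1}{42868} \cdot \frac{1}{2106} = \frac{1}{90280008}$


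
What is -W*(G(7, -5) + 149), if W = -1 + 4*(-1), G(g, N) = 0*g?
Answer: 745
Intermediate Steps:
G(g, N) = 0
W = -5 (W = -1 - 4 = -5)
-W*(G(7, -5) + 149) = -(-5)*(0 + 149) = -(-5)*149 = -1*(-745) = 745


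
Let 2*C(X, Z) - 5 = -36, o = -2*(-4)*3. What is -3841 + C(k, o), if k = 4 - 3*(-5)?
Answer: -7713/2 ≈ -3856.5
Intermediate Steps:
o = 24 (o = 8*3 = 24)
k = 19 (k = 4 + 15 = 19)
C(X, Z) = -31/2 (C(X, Z) = 5/2 + (½)*(-36) = 5/2 - 18 = -31/2)
-3841 + C(k, o) = -3841 - 31/2 = -7713/2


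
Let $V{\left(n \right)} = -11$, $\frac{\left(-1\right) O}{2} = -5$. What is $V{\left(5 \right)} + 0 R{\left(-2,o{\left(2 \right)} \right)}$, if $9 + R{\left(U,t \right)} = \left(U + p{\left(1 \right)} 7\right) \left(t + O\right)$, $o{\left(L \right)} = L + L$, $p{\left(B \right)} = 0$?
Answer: $-11$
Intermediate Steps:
$O = 10$ ($O = \left(-2\right) \left(-5\right) = 10$)
$o{\left(L \right)} = 2 L$
$R{\left(U,t \right)} = -9 + U \left(10 + t\right)$ ($R{\left(U,t \right)} = -9 + \left(U + 0 \cdot 7\right) \left(t + 10\right) = -9 + \left(U + 0\right) \left(10 + t\right) = -9 + U \left(10 + t\right)$)
$V{\left(5 \right)} + 0 R{\left(-2,o{\left(2 \right)} \right)} = -11 + 0 \left(-9 + 10 \left(-2\right) - 2 \cdot 2 \cdot 2\right) = -11 + 0 \left(-9 - 20 - 8\right) = -11 + 0 \left(-37\right) = -11 + 0 = -11$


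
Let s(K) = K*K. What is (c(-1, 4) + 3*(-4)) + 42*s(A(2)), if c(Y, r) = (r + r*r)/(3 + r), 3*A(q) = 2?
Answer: 200/21 ≈ 9.5238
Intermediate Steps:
A(q) = ⅔ (A(q) = (⅓)*2 = ⅔)
c(Y, r) = (r + r²)/(3 + r)
s(K) = K²
(c(-1, 4) + 3*(-4)) + 42*s(A(2)) = (4*(1 + 4)/(3 + 4) + 3*(-4)) + 42*(⅔)² = (4*5/7 - 12) + 42*(4/9) = (4*(⅐)*5 - 12) + 56/3 = (20/7 - 12) + 56/3 = -64/7 + 56/3 = 200/21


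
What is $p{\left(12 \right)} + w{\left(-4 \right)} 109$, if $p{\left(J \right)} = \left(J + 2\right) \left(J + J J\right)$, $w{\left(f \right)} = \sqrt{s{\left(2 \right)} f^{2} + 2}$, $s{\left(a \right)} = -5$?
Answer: $2184 + 109 i \sqrt{78} \approx 2184.0 + 962.66 i$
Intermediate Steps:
$w{\left(f \right)} = \sqrt{2 - 5 f^{2}}$ ($w{\left(f \right)} = \sqrt{- 5 f^{2} + 2} = \sqrt{2 - 5 f^{2}}$)
$p{\left(J \right)} = \left(2 + J\right) \left(J + J^{2}\right)$
$p{\left(12 \right)} + w{\left(-4 \right)} 109 = 12 \left(2 + 12^{2} + 3 \cdot 12\right) + \sqrt{2 - 5 \left(-4\right)^{2}} \cdot 109 = 12 \left(2 + 144 + 36\right) + \sqrt{2 - 80} \cdot 109 = 12 \cdot 182 + \sqrt{2 - 80} \cdot 109 = 2184 + \sqrt{-78} \cdot 109 = 2184 + i \sqrt{78} \cdot 109 = 2184 + 109 i \sqrt{78}$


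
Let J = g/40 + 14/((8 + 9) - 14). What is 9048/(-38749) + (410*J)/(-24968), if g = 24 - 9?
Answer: -3672094513/11609820384 ≈ -0.31629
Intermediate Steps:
g = 15
J = 121/24 (J = 15/40 + 14/((8 + 9) - 14) = 15*(1/40) + 14/(17 - 14) = 3/8 + 14/3 = 121/24 ≈ 5.0417)
9048/(-38749) + (410*J)/(-24968) = 9048/(-38749) + (410*(121/24))/(-24968) = 9048*(-1/38749) + (24805/12)*(-1/24968) = -9048/38749 - 24805/299616 = -3672094513/11609820384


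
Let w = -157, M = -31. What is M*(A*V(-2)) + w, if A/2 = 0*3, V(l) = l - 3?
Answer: -157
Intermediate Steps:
V(l) = -3 + l
A = 0 (A = 2*(0*3) = 2*0 = 0)
M*(A*V(-2)) + w = -0*(-3 - 2) - 157 = -0*(-5) - 157 = -31*0 - 157 = 0 - 157 = -157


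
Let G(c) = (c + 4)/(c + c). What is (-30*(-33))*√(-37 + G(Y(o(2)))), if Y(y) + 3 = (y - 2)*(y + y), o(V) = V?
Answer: 165*I*√1338 ≈ 6035.5*I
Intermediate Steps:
Y(y) = -3 + 2*y*(-2 + y) (Y(y) = -3 + (y - 2)*(y + y) = -3 + (-2 + y)*(2*y) = -3 + 2*y*(-2 + y))
G(c) = (4 + c)/(2*c) (G(c) = (4 + c)/((2*c)) = (4 + c)*(1/(2*c)) = (4 + c)/(2*c))
(-30*(-33))*√(-37 + G(Y(o(2)))) = (-30*(-33))*√(-37 + (4 + (-3 - 4*2 + 2*2²))/(2*(-3 - 4*2 + 2*2²))) = 990*√(-37 + (4 + (-3 - 8 + 2*4))/(2*(-3 - 8 + 2*4))) = 990*√(-37 + (4 + (-3 - 8 + 8))/(2*(-3 - 8 + 8))) = 990*√(-37 + (½)*(4 - 3)/(-3)) = 990*√(-37 + (½)*(-⅓)*1) = 990*√(-37 - ⅙) = 990*√(-223/6) = 990*(I*√1338/6) = 165*I*√1338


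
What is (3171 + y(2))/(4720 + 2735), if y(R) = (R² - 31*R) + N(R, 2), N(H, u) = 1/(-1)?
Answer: 3112/7455 ≈ 0.41744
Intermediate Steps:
N(H, u) = -1
y(R) = -1 + R² - 31*R (y(R) = (R² - 31*R) - 1 = -1 + R² - 31*R)
(3171 + y(2))/(4720 + 2735) = (3171 + (-1 + 2² - 31*2))/(4720 + 2735) = (3171 + (-1 + 4 - 62))/7455 = (3171 - 59)*(1/7455) = 3112*(1/7455) = 3112/7455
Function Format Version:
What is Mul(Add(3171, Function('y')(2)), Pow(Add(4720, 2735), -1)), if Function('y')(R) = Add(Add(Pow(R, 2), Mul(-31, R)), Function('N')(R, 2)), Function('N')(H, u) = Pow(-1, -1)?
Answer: Rational(3112, 7455) ≈ 0.41744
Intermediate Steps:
Function('N')(H, u) = -1
Function('y')(R) = Add(-1, Pow(R, 2), Mul(-31, R)) (Function('y')(R) = Add(Add(Pow(R, 2), Mul(-31, R)), -1) = Add(-1, Pow(R, 2), Mul(-31, R)))
Mul(Add(3171, Function('y')(2)), Pow(Add(4720, 2735), -1)) = Mul(Add(3171, Add(-1, Pow(2, 2), Mul(-31, 2))), Pow(Add(4720, 2735), -1)) = Mul(Add(3171, Add(-1, 4, -62)), Pow(7455, -1)) = Mul(Add(3171, -59), Rational(1, 7455)) = Mul(3112, Rational(1, 7455)) = Rational(3112, 7455)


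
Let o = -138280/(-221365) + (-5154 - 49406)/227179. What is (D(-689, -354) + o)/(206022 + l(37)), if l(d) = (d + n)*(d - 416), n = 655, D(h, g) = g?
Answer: 1778313904687/282858205467641 ≈ 0.0062869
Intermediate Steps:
o = 3867327544/10057895867 (o = -138280*(-1/221365) - 54560*1/227179 = 27656/44273 - 54560/227179 = 3867327544/10057895867 ≈ 0.38451)
l(d) = (-416 + d)*(655 + d) (l(d) = (d + 655)*(d - 416) = (655 + d)*(-416 + d) = (-416 + d)*(655 + d))
(D(-689, -354) + o)/(206022 + l(37)) = (-354 + 3867327544/10057895867)/(206022 + (-272480 + 37² + 239*37)) = -3556627809374/(10057895867*(206022 + (-272480 + 1369 + 8843))) = -3556627809374/(10057895867*(206022 - 262268)) = -3556627809374/10057895867/(-56246) = -3556627809374/10057895867*(-1/56246) = 1778313904687/282858205467641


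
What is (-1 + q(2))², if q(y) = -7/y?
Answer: 81/4 ≈ 20.250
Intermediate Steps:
(-1 + q(2))² = (-1 - 7/2)² = (-9/2)² = 81/4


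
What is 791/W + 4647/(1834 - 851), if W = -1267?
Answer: 730028/177923 ≈ 4.1031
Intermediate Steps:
791/W + 4647/(1834 - 851) = 791/(-1267) + 4647/(1834 - 851) = 791*(-1/1267) + 4647/983 = -113/181 + 4647*(1/983) = -113/181 + 4647/983 = 730028/177923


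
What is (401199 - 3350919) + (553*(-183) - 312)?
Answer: -3051231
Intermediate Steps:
(401199 - 3350919) + (553*(-183) - 312) = -2949720 + (-101199 - 312) = -2949720 - 101511 = -3051231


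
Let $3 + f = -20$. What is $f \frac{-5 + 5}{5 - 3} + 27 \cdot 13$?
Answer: $351$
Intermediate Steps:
$f = -23$ ($f = -3 - 20 = -23$)
$f \frac{-5 + 5}{5 - 3} + 27 \cdot 13 = - 23 \frac{-5 + 5}{5 - 3} + 27 \cdot 13 = - 23 \cdot \frac{0}{2} + 351 = - 23 \cdot 0 \cdot \frac{1}{2} + 351 = \left(-23\right) 0 + 351 = 0 + 351 = 351$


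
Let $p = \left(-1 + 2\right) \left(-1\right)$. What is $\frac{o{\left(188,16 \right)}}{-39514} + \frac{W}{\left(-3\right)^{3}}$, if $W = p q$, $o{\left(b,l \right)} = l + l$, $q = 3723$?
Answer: $\frac{24518293}{177813} \approx 137.89$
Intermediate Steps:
$p = -1$ ($p = 1 \left(-1\right) = -1$)
$o{\left(b,l \right)} = 2 l$
$W = -3723$ ($W = \left(-1\right) 3723 = -3723$)
$\frac{o{\left(188,16 \right)}}{-39514} + \frac{W}{\left(-3\right)^{3}} = \frac{2 \cdot 16}{-39514} - \frac{3723}{\left(-3\right)^{3}} = 32 \left(- \frac{1}{39514}\right) - \frac{3723}{-27} = - \frac{16}{19757} - - \frac{1241}{9} = - \frac{16}{19757} + \frac{1241}{9} = \frac{24518293}{177813}$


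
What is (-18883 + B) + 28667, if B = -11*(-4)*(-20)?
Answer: 8904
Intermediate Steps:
B = -880 (B = 44*(-20) = -880)
(-18883 + B) + 28667 = (-18883 - 880) + 28667 = -19763 + 28667 = 8904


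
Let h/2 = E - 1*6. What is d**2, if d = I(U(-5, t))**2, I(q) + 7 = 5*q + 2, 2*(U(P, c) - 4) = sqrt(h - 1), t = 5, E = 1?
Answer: -599375/16 + 46875*I*sqrt(11)/2 ≈ -37461.0 + 77733.0*I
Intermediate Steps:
h = -10 (h = 2*(1 - 1*6) = 2*(1 - 6) = 2*(-5) = -10)
U(P, c) = 4 + I*sqrt(11)/2 (U(P, c) = 4 + sqrt(-10 - 1)/2 = 4 + sqrt(-11)/2 = 4 + (I*sqrt(11))/2 = 4 + I*sqrt(11)/2)
I(q) = -5 + 5*q (I(q) = -7 + (5*q + 2) = -7 + (2 + 5*q) = -5 + 5*q)
d = (15 + 5*I*sqrt(11)/2)**2 (d = (-5 + 5*(4 + I*sqrt(11)/2))**2 = (-5 + (20 + 5*I*sqrt(11)/2))**2 = (15 + 5*I*sqrt(11)/2)**2 ≈ 156.25 + 248.75*I)
d**2 = (625/4 + 75*I*sqrt(11))**2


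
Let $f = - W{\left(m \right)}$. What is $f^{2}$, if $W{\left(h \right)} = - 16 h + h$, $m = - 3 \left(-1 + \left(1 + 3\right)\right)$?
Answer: $18225$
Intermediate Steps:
$m = -9$ ($m = - 3 \left(-1 + 4\right) = \left(-3\right) 3 = -9$)
$W{\left(h \right)} = - 15 h$
$f = -135$ ($f = - \left(-15\right) \left(-9\right) = \left(-1\right) 135 = -135$)
$f^{2} = \left(-135\right)^{2} = 18225$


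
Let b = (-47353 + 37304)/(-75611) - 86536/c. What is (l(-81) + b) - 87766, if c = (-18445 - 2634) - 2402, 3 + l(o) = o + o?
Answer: -156107843263456/1775421891 ≈ -87927.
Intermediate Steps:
l(o) = -3 + 2*o (l(o) = -3 + (o + o) = -3 + 2*o)
c = -23481 (c = -21079 - 2402 = -23481)
b = 6779034065/1775421891 (b = (-47353 + 37304)/(-75611) - 86536/(-23481) = -10049*(-1/75611) - 86536*(-1/23481) = 10049/75611 + 86536/23481 = 6779034065/1775421891 ≈ 3.8183)
(l(-81) + b) - 87766 = ((-3 + 2*(-81)) + 6779034065/1775421891) - 87766 = ((-3 - 162) + 6779034065/1775421891) - 87766 = (-165 + 6779034065/1775421891) - 87766 = -286165577950/1775421891 - 87766 = -156107843263456/1775421891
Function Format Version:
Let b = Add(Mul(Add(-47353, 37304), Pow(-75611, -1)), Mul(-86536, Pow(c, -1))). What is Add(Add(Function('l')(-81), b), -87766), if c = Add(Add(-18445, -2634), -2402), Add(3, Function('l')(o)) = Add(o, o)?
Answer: Rational(-156107843263456, 1775421891) ≈ -87927.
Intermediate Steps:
Function('l')(o) = Add(-3, Mul(2, o)) (Function('l')(o) = Add(-3, Add(o, o)) = Add(-3, Mul(2, o)))
c = -23481 (c = Add(-21079, -2402) = -23481)
b = Rational(6779034065, 1775421891) (b = Add(Mul(Add(-47353, 37304), Pow(-75611, -1)), Mul(-86536, Pow(-23481, -1))) = Add(Mul(-10049, Rational(-1, 75611)), Mul(-86536, Rational(-1, 23481))) = Add(Rational(10049, 75611), Rational(86536, 23481)) = Rational(6779034065, 1775421891) ≈ 3.8183)
Add(Add(Function('l')(-81), b), -87766) = Add(Add(Add(-3, Mul(2, -81)), Rational(6779034065, 1775421891)), -87766) = Add(Add(Add(-3, -162), Rational(6779034065, 1775421891)), -87766) = Add(Add(-165, Rational(6779034065, 1775421891)), -87766) = Add(Rational(-286165577950, 1775421891), -87766) = Rational(-156107843263456, 1775421891)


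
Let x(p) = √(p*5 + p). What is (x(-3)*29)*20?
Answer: 1740*I*√2 ≈ 2460.7*I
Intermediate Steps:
x(p) = √6*√p (x(p) = √(5*p + p) = √(6*p) = √6*√p)
(x(-3)*29)*20 = ((√6*√(-3))*29)*20 = ((√6*(I*√3))*29)*20 = ((3*I*√2)*29)*20 = (87*I*√2)*20 = 1740*I*√2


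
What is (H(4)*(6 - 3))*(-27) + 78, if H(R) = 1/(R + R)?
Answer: 543/8 ≈ 67.875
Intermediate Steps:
H(R) = 1/(2*R)
(H(4)*(6 - 3))*(-27) + 78 = (((½)/4)*(6 - 3))*(-27) + 78 = (((½)*(¼))*3)*(-27) + 78 = ((⅛)*3)*(-27) + 78 = (3/8)*(-27) + 78 = -81/8 + 78 = 543/8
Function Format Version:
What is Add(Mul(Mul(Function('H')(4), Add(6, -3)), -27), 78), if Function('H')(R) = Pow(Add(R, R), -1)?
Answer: Rational(543, 8) ≈ 67.875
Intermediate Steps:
Function('H')(R) = Mul(Rational(1, 2), Pow(R, -1)) (Function('H')(R) = Pow(Mul(2, R), -1) = Mul(Rational(1, 2), Pow(R, -1)))
Add(Mul(Mul(Function('H')(4), Add(6, -3)), -27), 78) = Add(Mul(Mul(Mul(Rational(1, 2), Pow(4, -1)), Add(6, -3)), -27), 78) = Add(Mul(Mul(Mul(Rational(1, 2), Rational(1, 4)), 3), -27), 78) = Add(Mul(Mul(Rational(1, 8), 3), -27), 78) = Add(Mul(Rational(3, 8), -27), 78) = Add(Rational(-81, 8), 78) = Rational(543, 8)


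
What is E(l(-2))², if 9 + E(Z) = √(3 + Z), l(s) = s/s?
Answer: 49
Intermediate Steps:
l(s) = 1
E(Z) = -9 + √(3 + Z)
E(l(-2))² = (-9 + √(3 + 1))² = (-9 + √4)² = (-9 + 2)² = (-7)² = 49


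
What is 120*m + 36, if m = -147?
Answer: -17604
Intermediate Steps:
120*m + 36 = 120*(-147) + 36 = -17640 + 36 = -17604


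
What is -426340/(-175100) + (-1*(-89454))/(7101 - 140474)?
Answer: 2059942471/1167680615 ≈ 1.7641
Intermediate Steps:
-426340/(-175100) + (-1*(-89454))/(7101 - 140474) = -426340*(-1/175100) + 89454/(-133373) = 21317/8755 + 89454*(-1/133373) = 21317/8755 - 89454/133373 = 2059942471/1167680615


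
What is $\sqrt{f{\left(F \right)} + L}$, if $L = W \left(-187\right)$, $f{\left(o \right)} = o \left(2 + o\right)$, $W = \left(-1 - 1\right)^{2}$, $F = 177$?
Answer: $\sqrt{30935} \approx 175.88$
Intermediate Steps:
$W = 4$ ($W = \left(-2\right)^{2} = 4$)
$L = -748$ ($L = 4 \left(-187\right) = -748$)
$\sqrt{f{\left(F \right)} + L} = \sqrt{177 \left(2 + 177\right) - 748} = \sqrt{177 \cdot 179 - 748} = \sqrt{31683 - 748} = \sqrt{30935}$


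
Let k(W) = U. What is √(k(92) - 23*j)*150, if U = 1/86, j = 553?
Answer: 225*I*√10452182/43 ≈ 16917.0*I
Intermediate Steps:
U = 1/86 ≈ 0.011628
k(W) = 1/86
√(k(92) - 23*j)*150 = √(1/86 - 23*553)*150 = √(1/86 - 12719)*150 = √(-1093833/86)*150 = (3*I*√10452182/86)*150 = 225*I*√10452182/43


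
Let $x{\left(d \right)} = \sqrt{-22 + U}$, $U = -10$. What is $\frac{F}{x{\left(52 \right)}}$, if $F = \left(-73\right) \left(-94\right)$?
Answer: $- \frac{3431 i \sqrt{2}}{4} \approx - 1213.0 i$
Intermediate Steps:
$F = 6862$
$x{\left(d \right)} = 4 i \sqrt{2}$ ($x{\left(d \right)} = \sqrt{-22 - 10} = \sqrt{-32} = 4 i \sqrt{2}$)
$\frac{F}{x{\left(52 \right)}} = \frac{6862}{4 i \sqrt{2}} = 6862 \left(- \frac{i \sqrt{2}}{8}\right) = - \frac{3431 i \sqrt{2}}{4}$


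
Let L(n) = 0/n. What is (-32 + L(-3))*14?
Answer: -448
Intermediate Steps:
L(n) = 0
(-32 + L(-3))*14 = (-32 + 0)*14 = -32*14 = -448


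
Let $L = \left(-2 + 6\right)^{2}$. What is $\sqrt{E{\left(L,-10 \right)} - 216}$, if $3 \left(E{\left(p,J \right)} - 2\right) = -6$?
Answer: $6 i \sqrt{6} \approx 14.697 i$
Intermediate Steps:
$L = 16$ ($L = 4^{2} = 16$)
$E{\left(p,J \right)} = 0$ ($E{\left(p,J \right)} = 2 + \frac{1}{3} \left(-6\right) = 2 - 2 = 0$)
$\sqrt{E{\left(L,-10 \right)} - 216} = \sqrt{0 - 216} = \sqrt{-216} = 6 i \sqrt{6}$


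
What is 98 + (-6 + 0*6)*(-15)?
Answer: 188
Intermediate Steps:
98 + (-6 + 0*6)*(-15) = 98 + (-6 + 0)*(-15) = 98 - 6*(-15) = 98 + 90 = 188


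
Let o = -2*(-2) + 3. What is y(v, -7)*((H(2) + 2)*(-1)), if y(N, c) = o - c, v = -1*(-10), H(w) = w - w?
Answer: -28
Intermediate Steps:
o = 7 (o = 4 + 3 = 7)
H(w) = 0
v = 10
y(N, c) = 7 - c
y(v, -7)*((H(2) + 2)*(-1)) = (7 - 1*(-7))*((0 + 2)*(-1)) = (7 + 7)*(2*(-1)) = 14*(-2) = -28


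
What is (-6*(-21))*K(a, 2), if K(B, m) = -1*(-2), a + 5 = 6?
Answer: 252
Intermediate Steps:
a = 1 (a = -5 + 6 = 1)
K(B, m) = 2
(-6*(-21))*K(a, 2) = -6*(-21)*2 = 126*2 = 252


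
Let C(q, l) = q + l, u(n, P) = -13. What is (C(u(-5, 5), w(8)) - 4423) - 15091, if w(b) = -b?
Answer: -19535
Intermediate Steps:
C(q, l) = l + q
(C(u(-5, 5), w(8)) - 4423) - 15091 = ((-1*8 - 13) - 4423) - 15091 = ((-8 - 13) - 4423) - 15091 = (-21 - 4423) - 15091 = -4444 - 15091 = -19535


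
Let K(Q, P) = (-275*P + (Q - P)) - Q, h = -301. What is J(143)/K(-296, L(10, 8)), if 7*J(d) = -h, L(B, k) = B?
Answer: -43/2760 ≈ -0.015580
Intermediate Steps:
J(d) = 43 (J(d) = (-1*(-301))/7 = (⅐)*301 = 43)
K(Q, P) = -276*P (K(Q, P) = (Q - 276*P) - Q = -276*P)
J(143)/K(-296, L(10, 8)) = 43/((-276*10)) = 43/(-2760) = 43*(-1/2760) = -43/2760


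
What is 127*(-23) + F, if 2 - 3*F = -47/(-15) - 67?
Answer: -130457/45 ≈ -2899.0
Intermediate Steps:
F = 988/45 (F = ⅔ - (-47/(-15) - 67)/3 = ⅔ - (-47*(-1/15) - 67)/3 = ⅔ - (47/15 - 67)/3 = ⅔ - ⅓*(-958/15) = ⅔ + 958/45 = 988/45 ≈ 21.956)
127*(-23) + F = 127*(-23) + 988/45 = -2921 + 988/45 = -130457/45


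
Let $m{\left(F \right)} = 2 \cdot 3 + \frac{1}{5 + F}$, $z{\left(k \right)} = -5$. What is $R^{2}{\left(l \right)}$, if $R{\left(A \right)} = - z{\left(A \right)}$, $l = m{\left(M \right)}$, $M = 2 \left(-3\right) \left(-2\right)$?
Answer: $25$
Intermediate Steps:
$M = 12$ ($M = \left(-6\right) \left(-2\right) = 12$)
$m{\left(F \right)} = 6 + \frac{1}{5 + F}$
$l = \frac{103}{17}$ ($l = \frac{31 + 6 \cdot 12}{5 + 12} = \frac{31 + 72}{17} = \frac{1}{17} \cdot 103 = \frac{103}{17} \approx 6.0588$)
$R{\left(A \right)} = 5$ ($R{\left(A \right)} = \left(-1\right) \left(-5\right) = 5$)
$R^{2}{\left(l \right)} = 5^{2} = 25$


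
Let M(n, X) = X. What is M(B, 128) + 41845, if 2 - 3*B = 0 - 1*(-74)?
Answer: 41973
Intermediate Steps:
B = -24 (B = ⅔ - (0 - 1*(-74))/3 = ⅔ - (0 + 74)/3 = ⅔ - ⅓*74 = ⅔ - 74/3 = -24)
M(B, 128) + 41845 = 128 + 41845 = 41973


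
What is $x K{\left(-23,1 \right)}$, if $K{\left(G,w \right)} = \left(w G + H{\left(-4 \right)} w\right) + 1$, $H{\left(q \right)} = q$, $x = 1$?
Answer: $-26$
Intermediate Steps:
$K{\left(G,w \right)} = 1 - 4 w + G w$ ($K{\left(G,w \right)} = \left(w G - 4 w\right) + 1 = \left(G w - 4 w\right) + 1 = \left(- 4 w + G w\right) + 1 = 1 - 4 w + G w$)
$x K{\left(-23,1 \right)} = 1 \left(1 - 4 - 23\right) = 1 \left(-26\right) = -26$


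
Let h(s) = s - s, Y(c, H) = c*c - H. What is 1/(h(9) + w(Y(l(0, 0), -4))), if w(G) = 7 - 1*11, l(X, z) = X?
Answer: -¼ ≈ -0.25000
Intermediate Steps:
Y(c, H) = c² - H
h(s) = 0
w(G) = -4 (w(G) = 7 - 11 = -4)
1/(h(9) + w(Y(l(0, 0), -4))) = 1/(0 - 4) = 1/(-4) = -¼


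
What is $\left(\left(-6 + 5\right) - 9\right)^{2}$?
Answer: $100$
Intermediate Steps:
$\left(\left(-6 + 5\right) - 9\right)^{2} = \left(-1 - 9\right)^{2} = \left(-10\right)^{2} = 100$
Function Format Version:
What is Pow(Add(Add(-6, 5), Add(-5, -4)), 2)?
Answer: 100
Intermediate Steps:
Pow(Add(Add(-6, 5), Add(-5, -4)), 2) = Pow(Add(-1, -9), 2) = Pow(-10, 2) = 100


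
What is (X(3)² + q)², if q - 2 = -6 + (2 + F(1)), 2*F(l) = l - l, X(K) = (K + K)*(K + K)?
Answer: 1674436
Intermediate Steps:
X(K) = 4*K² (X(K) = (2*K)*(2*K) = 4*K²)
F(l) = 0 (F(l) = (l - l)/2 = (½)*0 = 0)
q = -2 (q = 2 + (-6 + (2 + 0)) = 2 + (-6 + 2) = 2 - 4 = -2)
(X(3)² + q)² = ((4*3²)² - 2)² = ((4*9)² - 2)² = (36² - 2)² = (1296 - 2)² = 1294² = 1674436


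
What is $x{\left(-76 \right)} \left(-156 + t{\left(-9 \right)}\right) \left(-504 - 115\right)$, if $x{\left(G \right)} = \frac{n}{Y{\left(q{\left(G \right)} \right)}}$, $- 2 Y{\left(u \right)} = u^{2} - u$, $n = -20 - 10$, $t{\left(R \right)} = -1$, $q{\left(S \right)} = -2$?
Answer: $971830$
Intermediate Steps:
$n = -30$
$Y{\left(u \right)} = \frac{u}{2} - \frac{u^{2}}{2}$ ($Y{\left(u \right)} = - \frac{u^{2} - u}{2} = \frac{u}{2} - \frac{u^{2}}{2}$)
$x{\left(G \right)} = 10$ ($x{\left(G \right)} = - \frac{30}{\frac{1}{2} \left(-2\right) \left(1 - -2\right)} = - \frac{30}{\frac{1}{2} \left(-2\right) \left(1 + 2\right)} = - \frac{30}{\frac{1}{2} \left(-2\right) 3} = - \frac{30}{-3} = \left(-30\right) \left(- \frac{1}{3}\right) = 10$)
$x{\left(-76 \right)} \left(-156 + t{\left(-9 \right)}\right) \left(-504 - 115\right) = 10 \left(-156 - 1\right) \left(-504 - 115\right) = 10 \left(\left(-157\right) \left(-619\right)\right) = 10 \cdot 97183 = 971830$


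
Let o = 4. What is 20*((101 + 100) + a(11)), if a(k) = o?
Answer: 4100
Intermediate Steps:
a(k) = 4
20*((101 + 100) + a(11)) = 20*((101 + 100) + 4) = 20*(201 + 4) = 20*205 = 4100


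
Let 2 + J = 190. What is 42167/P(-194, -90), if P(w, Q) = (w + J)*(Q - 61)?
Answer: 42167/906 ≈ 46.542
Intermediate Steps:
J = 188 (J = -2 + 190 = 188)
P(w, Q) = (-61 + Q)*(188 + w) (P(w, Q) = (w + 188)*(Q - 61) = (188 + w)*(-61 + Q) = (-61 + Q)*(188 + w))
42167/P(-194, -90) = 42167/(-11468 - 61*(-194) + 188*(-90) - 90*(-194)) = 42167/(-11468 + 11834 - 16920 + 17460) = 42167/906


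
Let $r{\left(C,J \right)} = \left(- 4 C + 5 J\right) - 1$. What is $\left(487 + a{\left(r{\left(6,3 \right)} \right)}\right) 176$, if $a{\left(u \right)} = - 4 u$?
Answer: $92752$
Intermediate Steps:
$r{\left(C,J \right)} = -1 - 4 C + 5 J$
$\left(487 + a{\left(r{\left(6,3 \right)} \right)}\right) 176 = \left(487 - 4 \left(-1 - 24 + 5 \cdot 3\right)\right) 176 = \left(487 - 4 \left(-1 - 24 + 15\right)\right) 176 = \left(487 - -40\right) 176 = \left(487 + 40\right) 176 = 527 \cdot 176 = 92752$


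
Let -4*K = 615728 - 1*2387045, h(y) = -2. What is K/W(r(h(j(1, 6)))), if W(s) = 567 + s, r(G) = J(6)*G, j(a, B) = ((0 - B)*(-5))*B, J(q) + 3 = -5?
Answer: 1771317/2332 ≈ 759.57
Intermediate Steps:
J(q) = -8 (J(q) = -3 - 5 = -8)
j(a, B) = 5*B² (j(a, B) = (-B*(-5))*B = (5*B)*B = 5*B²)
r(G) = -8*G
K = 1771317/4 (K = -(615728 - 1*2387045)/4 = -(615728 - 2387045)/4 = -¼*(-1771317) = 1771317/4 ≈ 4.4283e+5)
K/W(r(h(j(1, 6)))) = 1771317/(4*(567 - 8*(-2))) = 1771317/(4*(567 + 16)) = (1771317/4)/583 = (1771317/4)*(1/583) = 1771317/2332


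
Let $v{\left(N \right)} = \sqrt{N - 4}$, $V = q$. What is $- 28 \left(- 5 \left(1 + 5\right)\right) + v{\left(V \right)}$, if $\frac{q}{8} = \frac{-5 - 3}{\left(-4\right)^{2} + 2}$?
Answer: $840 + \frac{2 i \sqrt{17}}{3} \approx 840.0 + 2.7487 i$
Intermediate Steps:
$q = - \frac{32}{9}$ ($q = 8 \frac{-5 - 3}{\left(-4\right)^{2} + 2} = 8 \frac{-5 - 3}{16 + 2} = 8 \left(- \frac{8}{18}\right) = 8 \left(\left(-8\right) \frac{1}{18}\right) = 8 \left(- \frac{4}{9}\right) = - \frac{32}{9} \approx -3.5556$)
$V = - \frac{32}{9} \approx -3.5556$
$v{\left(N \right)} = \sqrt{-4 + N}$
$- 28 \left(- 5 \left(1 + 5\right)\right) + v{\left(V \right)} = - 28 \left(- 5 \left(1 + 5\right)\right) + \sqrt{-4 - \frac{32}{9}} = - 28 \left(\left(-5\right) 6\right) + \sqrt{- \frac{68}{9}} = \left(-28\right) \left(-30\right) + \frac{2 i \sqrt{17}}{3} = 840 + \frac{2 i \sqrt{17}}{3}$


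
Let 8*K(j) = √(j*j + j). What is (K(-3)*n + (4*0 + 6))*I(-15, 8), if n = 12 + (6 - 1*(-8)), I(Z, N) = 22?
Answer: 132 + 143*√6/2 ≈ 307.14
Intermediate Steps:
n = 26 (n = 12 + (6 + 8) = 12 + 14 = 26)
K(j) = √(j + j²)/8 (K(j) = √(j*j + j)/8 = √(j² + j)/8 = √(j + j²)/8)
(K(-3)*n + (4*0 + 6))*I(-15, 8) = ((√(-3*(1 - 3))/8)*26 + (4*0 + 6))*22 = ((√(-3*(-2))/8)*26 + (0 + 6))*22 = ((√6/8)*26 + 6)*22 = (13*√6/4 + 6)*22 = (6 + 13*√6/4)*22 = 132 + 143*√6/2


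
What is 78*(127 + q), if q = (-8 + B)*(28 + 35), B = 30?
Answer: 118014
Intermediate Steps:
q = 1386 (q = (-8 + 30)*(28 + 35) = 22*63 = 1386)
78*(127 + q) = 78*(127 + 1386) = 78*1513 = 118014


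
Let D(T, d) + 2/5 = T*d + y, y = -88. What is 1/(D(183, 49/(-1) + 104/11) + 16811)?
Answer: 55/521718 ≈ 0.00010542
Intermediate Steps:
D(T, d) = -442/5 + T*d (D(T, d) = -2/5 + (T*d - 88) = -2/5 + (-88 + T*d) = -442/5 + T*d)
1/(D(183, 49/(-1) + 104/11) + 16811) = 1/((-442/5 + 183*(49/(-1) + 104/11)) + 16811) = 1/((-442/5 + 183*(49*(-1) + 104*(1/11))) + 16811) = 1/((-442/5 + 183*(-49 + 104/11)) + 16811) = 1/((-442/5 + 183*(-435/11)) + 16811) = 1/((-442/5 - 79605/11) + 16811) = 1/(-402887/55 + 16811) = 1/(521718/55) = 55/521718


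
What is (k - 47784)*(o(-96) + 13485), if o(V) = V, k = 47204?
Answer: -7765620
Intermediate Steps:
(k - 47784)*(o(-96) + 13485) = (47204 - 47784)*(-96 + 13485) = -580*13389 = -7765620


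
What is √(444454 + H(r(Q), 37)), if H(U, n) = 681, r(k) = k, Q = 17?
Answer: √445135 ≈ 667.18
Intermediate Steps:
√(444454 + H(r(Q), 37)) = √(444454 + 681) = √445135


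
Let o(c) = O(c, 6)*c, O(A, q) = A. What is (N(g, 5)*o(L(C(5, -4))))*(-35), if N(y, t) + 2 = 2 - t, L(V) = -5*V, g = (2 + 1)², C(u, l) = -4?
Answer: 70000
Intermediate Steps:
g = 9 (g = 3² = 9)
N(y, t) = -t (N(y, t) = -2 + (2 - t) = -t)
o(c) = c² (o(c) = c*c = c²)
(N(g, 5)*o(L(C(5, -4))))*(-35) = ((-1*5)*(-5*(-4))²)*(-35) = -5*20²*(-35) = -5*400*(-35) = -2000*(-35) = 70000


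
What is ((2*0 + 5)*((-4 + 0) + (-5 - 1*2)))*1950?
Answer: -107250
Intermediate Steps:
((2*0 + 5)*((-4 + 0) + (-5 - 1*2)))*1950 = ((0 + 5)*(-4 + (-5 - 2)))*1950 = (5*(-4 - 7))*1950 = (5*(-11))*1950 = -55*1950 = -107250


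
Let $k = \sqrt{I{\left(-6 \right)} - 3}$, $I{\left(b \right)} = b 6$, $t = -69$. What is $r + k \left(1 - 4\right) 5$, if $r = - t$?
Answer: $69 - 15 i \sqrt{39} \approx 69.0 - 93.675 i$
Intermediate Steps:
$I{\left(b \right)} = 6 b$
$k = i \sqrt{39}$ ($k = \sqrt{6 \left(-6\right) - 3} = \sqrt{-36 - 3} = \sqrt{-39} = i \sqrt{39} \approx 6.245 i$)
$r = 69$ ($r = \left(-1\right) \left(-69\right) = 69$)
$r + k \left(1 - 4\right) 5 = 69 + i \sqrt{39} \left(1 - 4\right) 5 = 69 + i \sqrt{39} \left(\left(-3\right) 5\right) = 69 + i \sqrt{39} \left(-15\right) = 69 - 15 i \sqrt{39}$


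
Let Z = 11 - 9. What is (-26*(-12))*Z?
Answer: 624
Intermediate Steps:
Z = 2
(-26*(-12))*Z = -26*(-12)*2 = 312*2 = 624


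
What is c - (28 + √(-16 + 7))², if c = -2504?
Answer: -3279 - 168*I ≈ -3279.0 - 168.0*I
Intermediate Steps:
c - (28 + √(-16 + 7))² = -2504 - (28 + √(-16 + 7))² = -2504 - (28 + √(-9))² = -2504 - (28 + 3*I)²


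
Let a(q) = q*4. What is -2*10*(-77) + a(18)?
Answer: 1612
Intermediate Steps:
a(q) = 4*q
-2*10*(-77) + a(18) = -2*10*(-77) + 4*18 = -20*(-77) + 72 = 1540 + 72 = 1612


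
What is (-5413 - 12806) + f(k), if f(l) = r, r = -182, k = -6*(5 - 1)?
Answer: -18401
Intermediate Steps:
k = -24 (k = -6*4 = -24)
f(l) = -182
(-5413 - 12806) + f(k) = (-5413 - 12806) - 182 = -18219 - 182 = -18401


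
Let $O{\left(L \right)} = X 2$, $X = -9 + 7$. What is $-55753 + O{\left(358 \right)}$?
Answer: $-55757$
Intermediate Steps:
$X = -2$
$O{\left(L \right)} = -4$ ($O{\left(L \right)} = \left(-2\right) 2 = -4$)
$-55753 + O{\left(358 \right)} = -55753 - 4 = -55757$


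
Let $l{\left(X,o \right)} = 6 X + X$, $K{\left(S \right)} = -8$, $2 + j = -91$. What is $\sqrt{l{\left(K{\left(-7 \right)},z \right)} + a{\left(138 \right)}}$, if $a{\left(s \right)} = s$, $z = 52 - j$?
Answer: $\sqrt{82} \approx 9.0554$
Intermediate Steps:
$j = -93$ ($j = -2 - 91 = -93$)
$z = 145$ ($z = 52 - -93 = 52 + 93 = 145$)
$l{\left(X,o \right)} = 7 X$
$\sqrt{l{\left(K{\left(-7 \right)},z \right)} + a{\left(138 \right)}} = \sqrt{7 \left(-8\right) + 138} = \sqrt{-56 + 138} = \sqrt{82}$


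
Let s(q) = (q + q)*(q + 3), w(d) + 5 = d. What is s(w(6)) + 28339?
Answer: 28347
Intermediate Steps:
w(d) = -5 + d
s(q) = 2*q*(3 + q) (s(q) = (2*q)*(3 + q) = 2*q*(3 + q))
s(w(6)) + 28339 = 2*(-5 + 6)*(3 + (-5 + 6)) + 28339 = 2*1*(3 + 1) + 28339 = 2*1*4 + 28339 = 8 + 28339 = 28347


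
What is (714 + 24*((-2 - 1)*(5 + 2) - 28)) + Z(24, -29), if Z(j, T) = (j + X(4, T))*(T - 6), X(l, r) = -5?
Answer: -1127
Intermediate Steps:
Z(j, T) = (-6 + T)*(-5 + j) (Z(j, T) = (j - 5)*(T - 6) = (-5 + j)*(-6 + T) = (-6 + T)*(-5 + j))
(714 + 24*((-2 - 1)*(5 + 2) - 28)) + Z(24, -29) = (714 + 24*((-2 - 1)*(5 + 2) - 28)) + (30 - 6*24 - 5*(-29) - 29*24) = (714 + 24*(-3*7 - 28)) + (30 - 144 + 145 - 696) = (714 + 24*(-21 - 28)) - 665 = (714 + 24*(-49)) - 665 = (714 - 1176) - 665 = -462 - 665 = -1127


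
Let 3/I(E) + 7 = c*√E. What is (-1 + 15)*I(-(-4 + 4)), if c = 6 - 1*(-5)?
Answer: -6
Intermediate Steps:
c = 11 (c = 6 + 5 = 11)
I(E) = 3/(-7 + 11*√E)
(-1 + 15)*I(-(-4 + 4)) = (-1 + 15)*(3/(-7 + 11*√(-(-4 + 4)))) = 14*(3/(-7 + 11*√(-1*0))) = 14*(3/(-7 + 11*√0)) = 14*(3/(-7 + 11*0)) = 14*(3/(-7 + 0)) = 14*(3/(-7)) = 14*(3*(-⅐)) = 14*(-3/7) = -6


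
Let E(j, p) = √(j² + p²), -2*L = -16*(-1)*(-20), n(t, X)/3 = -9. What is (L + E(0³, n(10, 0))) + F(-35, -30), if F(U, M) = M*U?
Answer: 1237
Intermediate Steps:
n(t, X) = -27 (n(t, X) = 3*(-9) = -27)
L = 160 (L = -(-16*(-1))*(-20)/2 = -8*(-20) = -½*(-320) = 160)
(L + E(0³, n(10, 0))) + F(-35, -30) = (160 + √((0³)² + (-27)²)) - 30*(-35) = (160 + √(0² + 729)) + 1050 = (160 + √(0 + 729)) + 1050 = (160 + √729) + 1050 = (160 + 27) + 1050 = 187 + 1050 = 1237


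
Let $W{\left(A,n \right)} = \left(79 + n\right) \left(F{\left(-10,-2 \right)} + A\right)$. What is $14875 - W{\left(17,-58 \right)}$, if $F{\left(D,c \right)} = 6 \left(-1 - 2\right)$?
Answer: $14896$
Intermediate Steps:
$F{\left(D,c \right)} = -18$ ($F{\left(D,c \right)} = 6 \left(-3\right) = -18$)
$W{\left(A,n \right)} = \left(-18 + A\right) \left(79 + n\right)$ ($W{\left(A,n \right)} = \left(79 + n\right) \left(-18 + A\right) = \left(-18 + A\right) \left(79 + n\right)$)
$14875 - W{\left(17,-58 \right)} = 14875 - \left(-1422 - -1044 + 79 \cdot 17 + 17 \left(-58\right)\right) = 14875 - \left(-1422 + 1044 + 1343 - 986\right) = 14875 - -21 = 14875 + 21 = 14896$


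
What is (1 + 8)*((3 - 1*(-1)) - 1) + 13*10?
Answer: 157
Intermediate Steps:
(1 + 8)*((3 - 1*(-1)) - 1) + 13*10 = 9*((3 + 1) - 1) + 130 = 9*(4 - 1) + 130 = 9*3 + 130 = 27 + 130 = 157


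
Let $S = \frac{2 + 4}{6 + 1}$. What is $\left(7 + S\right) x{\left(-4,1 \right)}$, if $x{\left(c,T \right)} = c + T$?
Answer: $- \frac{165}{7} \approx -23.571$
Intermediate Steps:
$x{\left(c,T \right)} = T + c$
$S = \frac{6}{7} \approx 0.85714$
$\left(7 + S\right) x{\left(-4,1 \right)} = \left(7 + \frac{6}{7}\right) \left(1 - 4\right) = \frac{55}{7} \left(-3\right) = - \frac{165}{7}$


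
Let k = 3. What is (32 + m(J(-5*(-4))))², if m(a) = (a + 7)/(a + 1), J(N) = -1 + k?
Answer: 1225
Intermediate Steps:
J(N) = 2 (J(N) = -1 + 3 = 2)
m(a) = (7 + a)/(1 + a)
(32 + m(J(-5*(-4))))² = (32 + (7 + 2)/(1 + 2))² = (32 + 9/3)² = (32 + (⅓)*9)² = (32 + 3)² = 35² = 1225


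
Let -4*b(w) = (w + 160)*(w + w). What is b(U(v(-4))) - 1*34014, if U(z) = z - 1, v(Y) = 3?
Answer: -34176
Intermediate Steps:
U(z) = -1 + z
b(w) = -w*(160 + w)/2 (b(w) = -(w + 160)*(w + w)/4 = -(160 + w)*2*w/4 = -w*(160 + w)/2)
b(U(v(-4))) - 1*34014 = -(-1 + 3)*(160 + (-1 + 3))/2 - 1*34014 = -½*2*(160 + 2) - 34014 = -½*2*162 - 34014 = -162 - 34014 = -34176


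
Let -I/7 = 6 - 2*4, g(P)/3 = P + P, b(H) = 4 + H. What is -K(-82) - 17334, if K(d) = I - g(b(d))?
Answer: -17816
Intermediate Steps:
g(P) = 6*P (g(P) = 3*(P + P) = 3*(2*P) = 6*P)
I = 14 (I = -7*(6 - 2*4) = -7*(6 - 8) = -7*(-2) = 14)
K(d) = -10 - 6*d (K(d) = 14 - 6*(4 + d) = 14 - (24 + 6*d) = 14 + (-24 - 6*d) = -10 - 6*d)
-K(-82) - 17334 = -(-10 - 6*(-82)) - 17334 = -(-10 + 492) - 17334 = -1*482 - 17334 = -482 - 17334 = -17816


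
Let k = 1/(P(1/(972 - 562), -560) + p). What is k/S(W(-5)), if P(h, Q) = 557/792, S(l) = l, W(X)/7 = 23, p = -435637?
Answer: -792/55548855467 ≈ -1.4258e-8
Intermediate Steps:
W(X) = 161 (W(X) = 7*23 = 161)
P(h, Q) = 557/792 (P(h, Q) = 557*(1/792) = 557/792)
k = -792/345023947 (k = 1/(557/792 - 435637) = 1/(-345023947/792) = -792/345023947 ≈ -2.2955e-6)
k/S(W(-5)) = -792/345023947/161 = -792/345023947*1/161 = -792/55548855467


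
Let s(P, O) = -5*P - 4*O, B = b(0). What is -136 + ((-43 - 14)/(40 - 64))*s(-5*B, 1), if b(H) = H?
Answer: -291/2 ≈ -145.50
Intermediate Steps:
B = 0
-136 + ((-43 - 14)/(40 - 64))*s(-5*B, 1) = -136 + ((-43 - 14)/(40 - 64))*(-(-25)*0 - 4*1) = -136 + (-57/(-24))*(-5*0 - 4) = -136 + (-57*(-1/24))*(0 - 4) = -136 + (19/8)*(-4) = -136 - 19/2 = -291/2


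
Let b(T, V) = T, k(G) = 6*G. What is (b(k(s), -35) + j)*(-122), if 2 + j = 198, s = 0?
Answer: -23912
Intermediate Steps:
j = 196 (j = -2 + 198 = 196)
(b(k(s), -35) + j)*(-122) = (6*0 + 196)*(-122) = (0 + 196)*(-122) = 196*(-122) = -23912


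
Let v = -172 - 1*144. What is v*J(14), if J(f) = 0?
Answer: 0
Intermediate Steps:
v = -316 (v = -172 - 144 = -316)
v*J(14) = -316*0 = 0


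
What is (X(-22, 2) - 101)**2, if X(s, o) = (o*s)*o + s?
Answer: 44521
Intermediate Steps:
X(s, o) = s + s*o**2 (X(s, o) = s*o**2 + s = s + s*o**2)
(X(-22, 2) - 101)**2 = (-22*(1 + 2**2) - 101)**2 = (-22*(1 + 4) - 101)**2 = (-22*5 - 101)**2 = (-110 - 101)**2 = (-211)**2 = 44521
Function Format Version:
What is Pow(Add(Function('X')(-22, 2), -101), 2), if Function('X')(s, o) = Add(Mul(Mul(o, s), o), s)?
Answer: 44521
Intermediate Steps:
Function('X')(s, o) = Add(s, Mul(s, Pow(o, 2))) (Function('X')(s, o) = Add(Mul(s, Pow(o, 2)), s) = Add(s, Mul(s, Pow(o, 2))))
Pow(Add(Function('X')(-22, 2), -101), 2) = Pow(Add(Mul(-22, Add(1, Pow(2, 2))), -101), 2) = Pow(Add(Mul(-22, Add(1, 4)), -101), 2) = Pow(Add(Mul(-22, 5), -101), 2) = Pow(Add(-110, -101), 2) = Pow(-211, 2) = 44521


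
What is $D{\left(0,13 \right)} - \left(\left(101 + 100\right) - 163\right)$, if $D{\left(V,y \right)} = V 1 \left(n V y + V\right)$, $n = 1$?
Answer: $-38$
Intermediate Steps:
$D{\left(V,y \right)} = V \left(V + V y\right)$ ($D{\left(V,y \right)} = V 1 \left(1 V y + V\right) = V \left(V y + V\right) = V \left(V + V y\right)$)
$D{\left(0,13 \right)} - \left(\left(101 + 100\right) - 163\right) = 0^{2} \left(1 + 13\right) - \left(\left(101 + 100\right) - 163\right) = 0 \cdot 14 - \left(201 - 163\right) = 0 - 38 = -38$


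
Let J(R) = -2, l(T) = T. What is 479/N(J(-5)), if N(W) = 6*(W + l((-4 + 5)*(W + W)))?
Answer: -479/36 ≈ -13.306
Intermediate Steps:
N(W) = 18*W (N(W) = 6*(W + (-4 + 5)*(W + W)) = 6*(W + 1*(2*W)) = 6*(W + 2*W) = 6*(3*W) = 18*W)
479/N(J(-5)) = 479/((18*(-2))) = 479/(-36) = 479*(-1/36) = -479/36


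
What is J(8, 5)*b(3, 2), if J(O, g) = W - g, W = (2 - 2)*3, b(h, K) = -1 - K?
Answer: 15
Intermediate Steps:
W = 0 (W = 0*3 = 0)
J(O, g) = -g (J(O, g) = 0 - g = -g)
J(8, 5)*b(3, 2) = (-1*5)*(-1 - 1*2) = -5*(-1 - 2) = -5*(-3) = 15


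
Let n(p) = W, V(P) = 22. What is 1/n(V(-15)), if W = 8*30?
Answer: 1/240 ≈ 0.0041667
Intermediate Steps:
W = 240
n(p) = 240
1/n(V(-15)) = 1/240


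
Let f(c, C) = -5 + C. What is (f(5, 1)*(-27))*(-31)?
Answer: -3348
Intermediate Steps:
(f(5, 1)*(-27))*(-31) = ((-5 + 1)*(-27))*(-31) = -4*(-27)*(-31) = 108*(-31) = -3348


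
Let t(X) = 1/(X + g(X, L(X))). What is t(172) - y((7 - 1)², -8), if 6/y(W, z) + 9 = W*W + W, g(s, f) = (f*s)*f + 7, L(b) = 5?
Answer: -2839/658413 ≈ -0.0043119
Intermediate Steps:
g(s, f) = 7 + s*f² (g(s, f) = s*f² + 7 = 7 + s*f²)
t(X) = 1/(7 + 26*X) (t(X) = 1/(X + (7 + X*5²)) = 1/(X + (7 + X*25)) = 1/(X + (7 + 25*X)) = 1/(7 + 26*X))
y(W, z) = 6/(-9 + W + W²) (y(W, z) = 6/(-9 + (W*W + W)) = 6/(-9 + (W² + W)) = 6/(-9 + (W + W²)) = 6/(-9 + W + W²))
t(172) - y((7 - 1)², -8) = 1/(7 + 26*172) - 6/(-9 + (7 - 1)² + ((7 - 1)²)²) = 1/(7 + 4472) - 6/(-9 + 6² + (6²)²) = 1/4479 - 6/(-9 + 36 + 36²) = 1/4479 - 6/(-9 + 36 + 1296) = 1/4479 - 6/1323 = 1/4479 - 1*2/441 = 1/4479 - 2/441 = -2839/658413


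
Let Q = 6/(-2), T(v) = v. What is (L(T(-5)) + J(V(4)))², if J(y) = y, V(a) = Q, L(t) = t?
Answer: 64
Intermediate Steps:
Q = -3 (Q = 6*(-½) = -3)
V(a) = -3
(L(T(-5)) + J(V(4)))² = (-5 - 3)² = (-8)² = 64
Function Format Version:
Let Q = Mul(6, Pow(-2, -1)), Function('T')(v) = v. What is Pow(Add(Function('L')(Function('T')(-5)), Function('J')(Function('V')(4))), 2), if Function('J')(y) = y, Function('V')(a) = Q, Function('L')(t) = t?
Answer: 64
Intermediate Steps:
Q = -3 (Q = Mul(6, Rational(-1, 2)) = -3)
Function('V')(a) = -3
Pow(Add(Function('L')(Function('T')(-5)), Function('J')(Function('V')(4))), 2) = Pow(Add(-5, -3), 2) = Pow(-8, 2) = 64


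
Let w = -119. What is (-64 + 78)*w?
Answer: -1666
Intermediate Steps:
(-64 + 78)*w = (-64 + 78)*(-119) = 14*(-119) = -1666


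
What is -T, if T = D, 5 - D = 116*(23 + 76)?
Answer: 11479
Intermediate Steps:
D = -11479 (D = 5 - 116*(23 + 76) = 5 - 116*99 = 5 - 1*11484 = 5 - 11484 = -11479)
T = -11479
-T = -1*(-11479) = 11479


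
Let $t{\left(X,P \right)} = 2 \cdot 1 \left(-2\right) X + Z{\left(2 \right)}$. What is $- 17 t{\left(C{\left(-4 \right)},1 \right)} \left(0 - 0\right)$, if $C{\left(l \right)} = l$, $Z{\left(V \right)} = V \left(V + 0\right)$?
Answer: $0$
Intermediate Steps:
$Z{\left(V \right)} = V^{2}$ ($Z{\left(V \right)} = V V = V^{2}$)
$t{\left(X,P \right)} = 4 - 4 X$ ($t{\left(X,P \right)} = 2 \cdot 1 \left(-2\right) X + 2^{2} = 2 \left(-2\right) X + 4 = - 4 X + 4 = 4 - 4 X$)
$- 17 t{\left(C{\left(-4 \right)},1 \right)} \left(0 - 0\right) = - 17 \left(4 - -16\right) \left(0 - 0\right) = - 17 \left(4 + 16\right) \left(0 + 0\right) = \left(-17\right) 20 \cdot 0 = \left(-340\right) 0 = 0$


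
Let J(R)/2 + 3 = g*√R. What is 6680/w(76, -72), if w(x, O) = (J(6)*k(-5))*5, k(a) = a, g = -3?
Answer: -668/75 + 668*√6/75 ≈ 12.910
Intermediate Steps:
J(R) = -6 - 6*√R (J(R) = -6 + 2*(-3*√R) = -6 - 6*√R)
w(x, O) = 150 + 150*√6 (w(x, O) = ((-6 - 6*√6)*(-5))*5 = (30 + 30*√6)*5 = 150 + 150*√6)
6680/w(76, -72) = 6680/(150 + 150*√6)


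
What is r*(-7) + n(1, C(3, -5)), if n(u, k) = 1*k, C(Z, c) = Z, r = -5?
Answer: 38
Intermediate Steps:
n(u, k) = k
r*(-7) + n(1, C(3, -5)) = -5*(-7) + 3 = 35 + 3 = 38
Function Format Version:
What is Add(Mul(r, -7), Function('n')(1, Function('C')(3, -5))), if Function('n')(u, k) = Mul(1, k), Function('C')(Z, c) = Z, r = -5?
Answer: 38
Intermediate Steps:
Function('n')(u, k) = k
Add(Mul(r, -7), Function('n')(1, Function('C')(3, -5))) = Add(Mul(-5, -7), 3) = Add(35, 3) = 38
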